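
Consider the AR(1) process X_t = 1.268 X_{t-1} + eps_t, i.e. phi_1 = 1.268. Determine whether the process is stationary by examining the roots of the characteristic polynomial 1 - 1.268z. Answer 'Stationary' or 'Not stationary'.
\text{Not stationary}

The AR(p) characteristic polynomial is P(z) = 1 - 1.268z.
Stationarity requires all roots to lie outside the unit circle, i.e. |z| > 1 for every root.
This is linear in z: 1 + (-1.268) z = 0  =>  z = -1/(-1.268) = 0.788644,  |z| = 0.788644.
Moduli of all roots: 0.7886.
All moduli strictly greater than 1? No.
Verdict: Not stationary.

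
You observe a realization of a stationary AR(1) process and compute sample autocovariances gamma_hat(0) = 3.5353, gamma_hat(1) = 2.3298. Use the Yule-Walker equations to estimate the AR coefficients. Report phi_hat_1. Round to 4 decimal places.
\hat\phi_{1} = 0.6590

The Yule-Walker equations for an AR(p) process read, in matrix form,
  Gamma_p phi = r_p,   with   (Gamma_p)_{ij} = gamma(|i - j|),
                       (r_p)_i = gamma(i),   i,j = 1..p.
Substitute the sample gammas (Toeplitz matrix and right-hand side of size 1):
  Gamma_p = [[3.5353]]
  r_p     = [2.3298]
With p = 1 this is the single equation gamma(0) phi_1 = gamma(1):
  phi_hat_1 = gamma(1) / gamma(0) = 2.3298 / 3.5353 = 0.6590.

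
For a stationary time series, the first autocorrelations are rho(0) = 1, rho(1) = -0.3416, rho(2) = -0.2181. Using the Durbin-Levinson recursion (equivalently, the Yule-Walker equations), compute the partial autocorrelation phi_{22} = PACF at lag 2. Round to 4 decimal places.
\phi_{22} = -0.3790

The PACF at lag k is phi_{kk}, the last component of the solution
to the Yule-Walker system G_k phi = r_k where
  (G_k)_{ij} = rho(|i - j|), (r_k)_i = rho(i), i,j = 1..k.
Equivalently, Durbin-Levinson gives phi_{kk} iteratively:
  phi_{11} = rho(1)
  phi_{kk} = [rho(k) - sum_{j=1..k-1} phi_{k-1,j} rho(k-j)]
            / [1 - sum_{j=1..k-1} phi_{k-1,j} rho(j)],
  phi_{k,j} = phi_{k-1,j} - phi_{kk} phi_{k-1,k-j},  j = 1..k-1.
Step k = 1:
  phi_11 = rho(1) = -0.3416.
Step k = 2:
  phi_22 = [rho(2) - phi_11 rho(1)] / [1 - phi_11 rho(1)] = [-0.2181 - (-0.3416)(-0.3416)] / [1 - (-0.3416)(-0.3416)]
         = -0.33479056 / 0.88330944 = -0.379.
Therefore phi_{22} = -0.3790.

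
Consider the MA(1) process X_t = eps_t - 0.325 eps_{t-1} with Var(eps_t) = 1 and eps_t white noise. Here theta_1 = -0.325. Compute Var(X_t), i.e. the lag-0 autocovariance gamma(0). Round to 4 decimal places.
\gamma(0) = 1.1056

For an MA(q) process X_t = eps_t + sum_i theta_i eps_{t-i} with
Var(eps_t) = sigma^2, the variance is
  gamma(0) = sigma^2 * (1 + sum_i theta_i^2).
  sum_i theta_i^2 = (-0.325)^2 = 0.105625.
  gamma(0) = 1 * (1 + 0.105625) = 1 * 1.105625 = 1.105625, which rounds to 1.1056.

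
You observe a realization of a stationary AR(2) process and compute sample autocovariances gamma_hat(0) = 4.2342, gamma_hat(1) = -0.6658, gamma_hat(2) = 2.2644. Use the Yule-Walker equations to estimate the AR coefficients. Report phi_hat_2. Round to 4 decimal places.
\hat\phi_{2} = 0.5230

The Yule-Walker equations for an AR(p) process read, in matrix form,
  Gamma_p phi = r_p,   with   (Gamma_p)_{ij} = gamma(|i - j|),
                       (r_p)_i = gamma(i),   i,j = 1..p.
Substitute the sample gammas (Toeplitz matrix and right-hand side of size 2):
  Gamma_p = [[4.2342, -0.6658], [-0.6658, 4.2342]]
  r_p     = [-0.6658, 2.2644]
Written out:
  4.2342 phi_1 - 0.6658 phi_2 = -0.6658
  -0.6658 phi_1 + 4.2342 phi_2 = 2.2644
Solve by Cramer's rule:
  det = gamma(0)^2 - gamma(1)^2 = (4.2342)^2 - (-0.6658)^2 = 17.92844964 - 0.44328964 = 17.48516
  phi_hat_1 = [gamma(1) gamma(0) - gamma(1) gamma(2)] / det = [(-0.6658)(4.2342) - (-0.6658)(2.2644)] / 17.48516 = -1.31149284 / 17.48516 = -0.075
  phi_hat_2 = [gamma(0) gamma(2) - gamma(1)^2] / det = [(4.2342)(2.2644) - (-0.6658)^2] / 17.48516 = 9.14463284 / 17.48516 = 0.523
So phi_hat = [-0.0750, 0.5230].
Therefore phi_hat_2 = 0.5230.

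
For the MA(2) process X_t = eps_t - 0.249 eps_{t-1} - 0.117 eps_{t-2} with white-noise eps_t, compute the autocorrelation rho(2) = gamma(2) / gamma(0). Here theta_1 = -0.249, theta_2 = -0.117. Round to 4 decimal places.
\rho(2) = -0.1088

For an MA(q) process with theta_0 = 1, the autocovariance is
  gamma(k) = sigma^2 * sum_{i=0..q-k} theta_i * theta_{i+k},
and rho(k) = gamma(k) / gamma(0). Sigma^2 cancels.
  numerator   = (1)*(-0.117) = -0.117.
  denominator = (1)^2 + (-0.249)^2 + (-0.117)^2 = 1.07569.
  rho(2) = -0.117 / 1.07569 = -0.1088.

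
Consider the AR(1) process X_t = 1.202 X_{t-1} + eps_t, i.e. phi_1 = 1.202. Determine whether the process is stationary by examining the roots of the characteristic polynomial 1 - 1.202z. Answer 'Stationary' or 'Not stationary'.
\text{Not stationary}

The AR(p) characteristic polynomial is P(z) = 1 - 1.202z.
Stationarity requires all roots to lie outside the unit circle, i.e. |z| > 1 for every root.
This is linear in z: 1 + (-1.202) z = 0  =>  z = -1/(-1.202) = 0.831947,  |z| = 0.831947.
Moduli of all roots: 0.8319.
All moduli strictly greater than 1? No.
Verdict: Not stationary.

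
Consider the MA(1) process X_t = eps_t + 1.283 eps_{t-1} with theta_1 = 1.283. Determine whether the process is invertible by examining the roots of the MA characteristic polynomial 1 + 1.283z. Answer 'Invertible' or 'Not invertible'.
\text{Not invertible}

The MA(q) characteristic polynomial is P(z) = 1 + 1.283z.
Invertibility requires all roots to lie outside the unit circle, i.e. |z| > 1 for every root.
This is linear in z: 1 + (1.283) z = 0  =>  z = -1/(1.283) = -0.779423,  |z| = 0.779423.
Moduli of all roots: 0.7794.
All moduli strictly greater than 1? No.
Verdict: Not invertible.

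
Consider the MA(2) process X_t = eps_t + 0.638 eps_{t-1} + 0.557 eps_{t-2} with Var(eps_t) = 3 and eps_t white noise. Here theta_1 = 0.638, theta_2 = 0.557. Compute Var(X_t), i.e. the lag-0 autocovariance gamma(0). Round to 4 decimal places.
\gamma(0) = 5.1519

For an MA(q) process X_t = eps_t + sum_i theta_i eps_{t-i} with
Var(eps_t) = sigma^2, the variance is
  gamma(0) = sigma^2 * (1 + sum_i theta_i^2).
  sum_i theta_i^2 = (0.638)^2 + (0.557)^2 = 0.407044 + 0.310249 = 0.717293.
  gamma(0) = 3 * (1 + 0.717293) = 3 * 1.717293 = 5.151879, which rounds to 5.1519.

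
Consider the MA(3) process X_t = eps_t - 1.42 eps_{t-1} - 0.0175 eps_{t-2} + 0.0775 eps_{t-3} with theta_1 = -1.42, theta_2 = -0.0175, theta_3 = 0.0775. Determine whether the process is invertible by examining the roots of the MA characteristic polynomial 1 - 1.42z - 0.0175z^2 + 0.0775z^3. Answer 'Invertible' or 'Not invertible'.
\text{Not invertible}

The MA(q) characteristic polynomial is P(z) = 1 - 1.42z - 0.0175z^2 + 0.0775z^3.
Invertibility requires all roots to lie outside the unit circle, i.e. |z| > 1 for every root.
Degree 3: look for a simple real root z0 first, then factor out (1 - z/z0) and solve the remaining quadratic.
Testing z0 = 4: P(4) = 1 + (-1.42)(4) + (-0.0175)(4)^2 + (0.0775)(4)^3
  = 1 + (-5.68) + (-0.28) + (4.96) = 0.  So z_0 = 4 is a root, |z_0| = 4.
Divide out the factor (1 - 0.25 z) = (1 - z/z0) (since 1/z0 = 0.25):
  P(z) = (1 - 0.25 z)(1 + (-1.17) z + (-0.31) z^2)
  [check: z-coef -1.17 - (0.25) = -1.42; z^2-coef -0.31 - (0.25)(-1.17) = -0.0175; z^3-coef -(0.25)(-0.31) = 0.0775.]
Remaining roots from the quadratic factor 1 + (-1.17) z + (-0.31) z^2:
  Set 1 + (-1.17) z + (-0.31) z^2 = 0, i.e. a z^2 + b z + c = 0 with a = -0.31, b = -1.17, c = 1.
  Discriminant D = b^2 - 4ac = (-1.17)^2 - 4*(-0.31)*1 = 1.3689 - (-1.24) = 2.6089.
  D >= 0, so the roots are real: z = (-b +/- sqrt(D)) / (2a) = (1.17 +/- 1.615209) / (-0.62).
    z_1 = (1.17 + 1.615209) / (-0.62) = -4.4923,   |z_1| = 4.4923.
    z_2 = (1.17 - 1.615209) / (-0.62) = 0.7181,   |z_2| = 0.7181.
Moduli of all roots: 4.0000, 4.4923, 0.7181.
All moduli strictly greater than 1? No.
Verdict: Not invertible.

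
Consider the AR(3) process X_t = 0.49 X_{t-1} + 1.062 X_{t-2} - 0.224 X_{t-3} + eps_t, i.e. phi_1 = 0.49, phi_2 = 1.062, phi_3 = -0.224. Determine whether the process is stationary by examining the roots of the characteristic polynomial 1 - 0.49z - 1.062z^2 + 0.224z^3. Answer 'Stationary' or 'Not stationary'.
\text{Not stationary}

The AR(p) characteristic polynomial is P(z) = 1 - 0.49z - 1.062z^2 + 0.224z^3.
Stationarity requires all roots to lie outside the unit circle, i.e. |z| > 1 for every root.
Degree 3: look for a simple real root z0 first, then factor out (1 - z/z0) and solve the remaining quadratic.
Testing z0 = 5: P(5) = 1 + (-0.49)(5) + (-1.062)(5)^2 + (0.224)(5)^3
  = 1 + (-2.45) + (-26.55) + (28) = 0.  So z_0 = 5 is a root, |z_0| = 5.
Divide out the factor (1 - 0.2 z) = (1 - z/z0) (since 1/z0 = 0.2):
  P(z) = (1 - 0.2 z)(1 + (-0.29) z + (-1.12) z^2)
  [check: z-coef -0.29 - (0.2) = -0.49; z^2-coef -1.12 - (0.2)(-0.29) = -1.062; z^3-coef -(0.2)(-1.12) = 0.224.]
Remaining roots from the quadratic factor 1 + (-0.29) z + (-1.12) z^2:
  Set 1 + (-0.29) z + (-1.12) z^2 = 0, i.e. a z^2 + b z + c = 0 with a = -1.12, b = -0.29, c = 1.
  Discriminant D = b^2 - 4ac = (-0.29)^2 - 4*(-1.12)*1 = 0.0841 - (-4.48) = 4.5641.
  D >= 0, so the roots are real: z = (-b +/- sqrt(D)) / (2a) = (0.29 +/- 2.136375) / (-2.24).
    z_1 = (0.29 + 2.136375) / (-2.24) = -1.0832,   |z_1| = 1.0832.
    z_2 = (0.29 - 2.136375) / (-2.24) = 0.8243,   |z_2| = 0.8243.
Moduli of all roots: 5.0000, 1.0832, 0.8243.
All moduli strictly greater than 1? No.
Verdict: Not stationary.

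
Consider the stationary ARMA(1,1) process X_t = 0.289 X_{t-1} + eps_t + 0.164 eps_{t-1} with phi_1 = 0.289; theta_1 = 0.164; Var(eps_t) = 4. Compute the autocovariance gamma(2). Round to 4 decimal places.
\gamma(2) = 0.5985

Multiply the model equation by X_{t-k} and take expectations. With theta_0 = psi_0 = 1 and psi_j the MA(infinity) weights, this gives
  gamma(k) - sum_i phi_i gamma(k-i) = c_k,
  c_k = sigma^2 * sum_{j=k..q} theta_j psi_{j-k}   (c_k = 0 for k > q),
using gamma(-m) = gamma(m).
psi-weights needed (psi_j = theta_j + sum_i phi_i psi_{j-i}):
  psi_1 = theta_1 + phi_1 = 0.164 + (0.289) = 0.453
Right-hand sides:
  c_0 = sigma^2 (1 + theta_1 psi_1) = 4 * (1 + (0.164)(0.453)) = 4 * 1.074292 = 4.297168
  c_1 = sigma^2 theta_1 = 4 * (0.164) = 0.656
  c_2 = 0
Equations for k = 0 and k = 1 (AR order 1):
  gamma(0) = phi_1 gamma(1) + c_0
  gamma(1) = phi_1 gamma(0) + c_1
Substituting the second into the first: gamma(0) (1 - phi_1^2) = c_0 + phi_1 c_1, so
  gamma(0) = (c_0 + phi_1 c_1) / (1 - phi_1^2) = (4.297168 + (0.289)(0.656)) / (1 - (0.289)^2) = 4.486752 / 0.916479 = 4.895641.
  gamma(1) = phi_1 gamma(0) + c_1 = (0.289)(4.895641) + (0.656) = 2.07084.
For k = 2 (> q): gamma(2) = phi_1 gamma(1) = (0.289)(2.07084) = 0.598473.
Therefore gamma(2) = 0.5985 (to 4 decimal places).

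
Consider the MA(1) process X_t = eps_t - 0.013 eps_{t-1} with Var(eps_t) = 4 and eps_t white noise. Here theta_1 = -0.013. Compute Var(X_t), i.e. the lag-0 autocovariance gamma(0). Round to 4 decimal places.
\gamma(0) = 4.0007

For an MA(q) process X_t = eps_t + sum_i theta_i eps_{t-i} with
Var(eps_t) = sigma^2, the variance is
  gamma(0) = sigma^2 * (1 + sum_i theta_i^2).
  sum_i theta_i^2 = (-0.013)^2 = 0.000169.
  gamma(0) = 4 * (1 + 0.000169) = 4 * 1.000169 = 4.000676, which rounds to 4.0007.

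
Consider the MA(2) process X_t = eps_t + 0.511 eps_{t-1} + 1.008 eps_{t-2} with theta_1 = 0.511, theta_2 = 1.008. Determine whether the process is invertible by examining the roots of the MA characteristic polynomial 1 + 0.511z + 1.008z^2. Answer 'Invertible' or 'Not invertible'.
\text{Not invertible}

The MA(q) characteristic polynomial is P(z) = 1 + 0.511z + 1.008z^2.
Invertibility requires all roots to lie outside the unit circle, i.e. |z| > 1 for every root.
Set 1 + (0.511) z + (1.008) z^2 = 0, i.e. a z^2 + b z + c = 0 with a = 1.008, b = 0.511, c = 1.
Discriminant D = b^2 - 4ac = (0.511)^2 - 4*(1.008)*1 = 0.261121 - (4.032) = -3.770879.
D < 0, so the roots are the complex-conjugate pair z = (-b +/- i sqrt(-D)) / (2a) = -0.2535 +/- 0.9632i.
For a conjugate pair |z|^2 = z * conj(z) = (product of roots) = c/a = 1/(1.008) = 0.992063, so |z| = sqrt(0.992063) = 0.996 for both roots.
Moduli of all roots: 0.9960, 0.9960.
All moduli strictly greater than 1? No.
Verdict: Not invertible.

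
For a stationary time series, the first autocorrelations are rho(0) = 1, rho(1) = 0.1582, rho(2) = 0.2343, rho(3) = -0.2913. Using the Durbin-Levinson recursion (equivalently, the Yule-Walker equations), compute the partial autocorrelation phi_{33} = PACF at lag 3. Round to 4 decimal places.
\phi_{33} = -0.3810

The PACF at lag k is phi_{kk}, the last component of the solution
to the Yule-Walker system G_k phi = r_k where
  (G_k)_{ij} = rho(|i - j|), (r_k)_i = rho(i), i,j = 1..k.
Equivalently, Durbin-Levinson gives phi_{kk} iteratively:
  phi_{11} = rho(1)
  phi_{kk} = [rho(k) - sum_{j=1..k-1} phi_{k-1,j} rho(k-j)]
            / [1 - sum_{j=1..k-1} phi_{k-1,j} rho(j)],
  phi_{k,j} = phi_{k-1,j} - phi_{kk} phi_{k-1,k-j},  j = 1..k-1.
Step k = 1:
  phi_11 = rho(1) = 0.1582.
Step k = 2:
  phi_22 = [rho(2) - phi_11 rho(1)] / [1 - phi_11 rho(1)] = [0.2343 - (0.1582)(0.1582)] / [1 - (0.1582)(0.1582)]
         = 0.20927276 / 0.97497276 = 0.214645.
  Update: phi_21 = phi_11 - phi_22 phi_11 = 0.1582 - (0.214645)(0.1582) = 0.124243.
Step k = 3:
  phi_33 = [rho(3) - phi_21 rho(2) - phi_22 rho(1)] / [1 - phi_21 rho(1) - phi_22 rho(2)]
    numerator   = -0.2913 - (0.124243)(0.2343) - (0.214645)(0.1582) = -0.35436698
    denominator = 1 - (0.124243)(0.1582) - (0.214645)(0.2343) = 0.93005347
  phi_33 = -0.35436698 / 0.93005347 = -0.381.
Therefore phi_{33} = -0.3810.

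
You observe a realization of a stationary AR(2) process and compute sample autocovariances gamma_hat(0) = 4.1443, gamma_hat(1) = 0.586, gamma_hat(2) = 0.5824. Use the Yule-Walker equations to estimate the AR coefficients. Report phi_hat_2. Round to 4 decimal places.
\hat\phi_{2} = 0.1230

The Yule-Walker equations for an AR(p) process read, in matrix form,
  Gamma_p phi = r_p,   with   (Gamma_p)_{ij} = gamma(|i - j|),
                       (r_p)_i = gamma(i),   i,j = 1..p.
Substitute the sample gammas (Toeplitz matrix and right-hand side of size 2):
  Gamma_p = [[4.1443, 0.586], [0.586, 4.1443]]
  r_p     = [0.586, 0.5824]
Written out:
  4.1443 phi_1 + 0.586 phi_2 = 0.586
  0.586 phi_1 + 4.1443 phi_2 = 0.5824
Solve by Cramer's rule:
  det = gamma(0)^2 - gamma(1)^2 = (4.1443)^2 - (0.586)^2 = 17.17522249 - 0.343396 = 16.83182649
  phi_hat_1 = [gamma(1) gamma(0) - gamma(1) gamma(2)] / det = [(0.586)(4.1443) - (0.586)(0.5824)] / 16.83182649 = 2.0872734 / 16.83182649 = 0.124
  phi_hat_2 = [gamma(0) gamma(2) - gamma(1)^2] / det = [(4.1443)(0.5824) - (0.586)^2] / 16.83182649 = 2.07024432 / 16.83182649 = 0.123
So phi_hat = [0.1240, 0.1230].
Therefore phi_hat_2 = 0.1230.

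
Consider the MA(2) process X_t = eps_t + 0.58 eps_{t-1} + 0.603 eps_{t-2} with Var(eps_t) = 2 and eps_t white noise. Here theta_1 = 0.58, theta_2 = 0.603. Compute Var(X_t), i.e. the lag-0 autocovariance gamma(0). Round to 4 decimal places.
\gamma(0) = 3.4000

For an MA(q) process X_t = eps_t + sum_i theta_i eps_{t-i} with
Var(eps_t) = sigma^2, the variance is
  gamma(0) = sigma^2 * (1 + sum_i theta_i^2).
  sum_i theta_i^2 = (0.58)^2 + (0.603)^2 = 0.3364 + 0.363609 = 0.700009.
  gamma(0) = 2 * (1 + 0.700009) = 2 * 1.700009 = 3.400018, which rounds to 3.4000.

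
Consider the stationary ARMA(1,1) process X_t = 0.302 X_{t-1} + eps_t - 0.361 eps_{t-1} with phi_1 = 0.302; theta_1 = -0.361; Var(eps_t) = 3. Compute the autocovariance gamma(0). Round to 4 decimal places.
\gamma(0) = 3.0115

Multiply the model equation by X_{t-k} and take expectations. With theta_0 = psi_0 = 1 and psi_j the MA(infinity) weights, this gives
  gamma(k) - sum_i phi_i gamma(k-i) = c_k,
  c_k = sigma^2 * sum_{j=k..q} theta_j psi_{j-k}   (c_k = 0 for k > q),
using gamma(-m) = gamma(m).
psi-weights needed (psi_j = theta_j + sum_i phi_i psi_{j-i}):
  psi_1 = theta_1 + phi_1 = -0.361 + (0.302) = -0.059
Right-hand sides:
  c_0 = sigma^2 (1 + theta_1 psi_1) = 3 * (1 + (-0.361)(-0.059)) = 3 * 1.021299 = 3.063897
  c_1 = sigma^2 theta_1 = 3 * (-0.361) = -1.083
  c_2 = 0
Equations for k = 0 and k = 1 (AR order 1):
  gamma(0) = phi_1 gamma(1) + c_0
  gamma(1) = phi_1 gamma(0) + c_1
Substituting the second into the first: gamma(0) (1 - phi_1^2) = c_0 + phi_1 c_1, so
  gamma(0) = (c_0 + phi_1 c_1) / (1 - phi_1^2) = (3.063897 + (0.302)(-1.083)) / (1 - (0.302)^2) = 2.736831 / 0.908796 = 3.011491.
Therefore gamma(0) = 3.0115 (to 4 decimal places).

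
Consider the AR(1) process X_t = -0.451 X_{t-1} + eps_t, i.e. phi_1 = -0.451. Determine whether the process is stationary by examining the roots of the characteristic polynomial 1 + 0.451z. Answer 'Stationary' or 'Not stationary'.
\text{Stationary}

The AR(p) characteristic polynomial is P(z) = 1 + 0.451z.
Stationarity requires all roots to lie outside the unit circle, i.e. |z| > 1 for every root.
This is linear in z: 1 + (0.451) z = 0  =>  z = -1/(0.451) = -2.217295,  |z| = 2.217295.
Moduli of all roots: 2.2173.
All moduli strictly greater than 1? Yes.
Verdict: Stationary.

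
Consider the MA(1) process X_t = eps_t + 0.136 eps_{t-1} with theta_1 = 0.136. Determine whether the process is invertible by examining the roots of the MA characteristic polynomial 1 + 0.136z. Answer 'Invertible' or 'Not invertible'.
\text{Invertible}

The MA(q) characteristic polynomial is P(z) = 1 + 0.136z.
Invertibility requires all roots to lie outside the unit circle, i.e. |z| > 1 for every root.
This is linear in z: 1 + (0.136) z = 0  =>  z = -1/(0.136) = -7.352941,  |z| = 7.352941.
Moduli of all roots: 7.3529.
All moduli strictly greater than 1? Yes.
Verdict: Invertible.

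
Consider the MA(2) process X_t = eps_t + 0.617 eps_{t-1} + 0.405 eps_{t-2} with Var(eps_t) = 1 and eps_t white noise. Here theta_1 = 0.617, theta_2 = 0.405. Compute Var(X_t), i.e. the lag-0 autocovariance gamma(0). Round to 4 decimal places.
\gamma(0) = 1.5447

For an MA(q) process X_t = eps_t + sum_i theta_i eps_{t-i} with
Var(eps_t) = sigma^2, the variance is
  gamma(0) = sigma^2 * (1 + sum_i theta_i^2).
  sum_i theta_i^2 = (0.617)^2 + (0.405)^2 = 0.380689 + 0.164025 = 0.544714.
  gamma(0) = 1 * (1 + 0.544714) = 1 * 1.544714 = 1.544714, which rounds to 1.5447.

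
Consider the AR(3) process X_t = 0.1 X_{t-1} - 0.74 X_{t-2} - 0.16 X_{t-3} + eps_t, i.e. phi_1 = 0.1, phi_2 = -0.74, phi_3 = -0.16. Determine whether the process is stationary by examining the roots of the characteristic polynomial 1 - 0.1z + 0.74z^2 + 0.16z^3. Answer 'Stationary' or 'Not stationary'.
\text{Stationary}

The AR(p) characteristic polynomial is P(z) = 1 - 0.1z + 0.74z^2 + 0.16z^3.
Stationarity requires all roots to lie outside the unit circle, i.e. |z| > 1 for every root.
Degree 3: look for a simple real root z0 first, then factor out (1 - z/z0) and solve the remaining quadratic.
Testing z0 = -5: P(-5) = 1 + (-0.1)(-5) + (0.74)(-5)^2 + (0.16)(-5)^3
  = 1 + (0.5) + (18.5) + (-20) = 0.  So z_0 = -5 is a root, |z_0| = 5.
Divide out the factor (1 + 0.2 z) = (1 - z/z0) (since 1/z0 = -0.2):
  P(z) = (1 + 0.2 z)(1 + (-0.3) z + (0.8) z^2)
  [check: z-coef -0.3 - (-0.2) = -0.1; z^2-coef 0.8 - (-0.2)(-0.3) = 0.74; z^3-coef -(-0.2)(0.8) = 0.16.]
Remaining roots from the quadratic factor 1 + (-0.3) z + (0.8) z^2:
  Set 1 + (-0.3) z + (0.8) z^2 = 0, i.e. a z^2 + b z + c = 0 with a = 0.8, b = -0.3, c = 1.
  Discriminant D = b^2 - 4ac = (-0.3)^2 - 4*(0.8)*1 = 0.09 - (3.2) = -3.11.
  D < 0, so the roots are the complex-conjugate pair z = (-b +/- i sqrt(-D)) / (2a) = 0.1875 +/- 1.1022i.
  For a conjugate pair |z|^2 = z * conj(z) = (product of roots) = c/a = 1/(0.8) = 1.25, so |z| = sqrt(1.25) = 1.118 for both roots.
Moduli of all roots: 5.0000, 1.1180, 1.1180.
All moduli strictly greater than 1? Yes.
Verdict: Stationary.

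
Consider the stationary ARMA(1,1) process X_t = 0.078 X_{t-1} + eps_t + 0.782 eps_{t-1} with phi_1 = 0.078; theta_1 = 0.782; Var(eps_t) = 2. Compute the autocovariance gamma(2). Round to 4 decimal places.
\gamma(2) = 0.1432

Multiply the model equation by X_{t-k} and take expectations. With theta_0 = psi_0 = 1 and psi_j the MA(infinity) weights, this gives
  gamma(k) - sum_i phi_i gamma(k-i) = c_k,
  c_k = sigma^2 * sum_{j=k..q} theta_j psi_{j-k}   (c_k = 0 for k > q),
using gamma(-m) = gamma(m).
psi-weights needed (psi_j = theta_j + sum_i phi_i psi_{j-i}):
  psi_1 = theta_1 + phi_1 = 0.782 + (0.078) = 0.86
Right-hand sides:
  c_0 = sigma^2 (1 + theta_1 psi_1) = 2 * (1 + (0.782)(0.86)) = 2 * 1.67252 = 3.34504
  c_1 = sigma^2 theta_1 = 2 * (0.782) = 1.564
  c_2 = 0
Equations for k = 0 and k = 1 (AR order 1):
  gamma(0) = phi_1 gamma(1) + c_0
  gamma(1) = phi_1 gamma(0) + c_1
Substituting the second into the first: gamma(0) (1 - phi_1^2) = c_0 + phi_1 c_1, so
  gamma(0) = (c_0 + phi_1 c_1) / (1 - phi_1^2) = (3.34504 + (0.078)(1.564)) / (1 - (0.078)^2) = 3.467032 / 0.993916 = 3.488255.
  gamma(1) = phi_1 gamma(0) + c_1 = (0.078)(3.488255) + (1.564) = 1.836084.
For k = 2 (> q): gamma(2) = phi_1 gamma(1) = (0.078)(1.836084) = 0.143215.
Therefore gamma(2) = 0.1432 (to 4 decimal places).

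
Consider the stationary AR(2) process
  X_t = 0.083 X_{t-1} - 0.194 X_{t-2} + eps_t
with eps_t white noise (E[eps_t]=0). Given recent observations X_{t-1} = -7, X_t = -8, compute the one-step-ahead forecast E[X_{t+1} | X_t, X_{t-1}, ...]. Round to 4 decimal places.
E[X_{t+1} \mid \mathcal F_t] = 0.6940

For an AR(p) model X_t = c + sum_i phi_i X_{t-i} + eps_t, the
one-step-ahead conditional mean is
  E[X_{t+1} | X_t, ...] = c + sum_i phi_i X_{t+1-i}.
Substitute known values:
  E[X_{t+1} | ...] = (0.083) * (-8) + (-0.194) * (-7)
                   = 0.6940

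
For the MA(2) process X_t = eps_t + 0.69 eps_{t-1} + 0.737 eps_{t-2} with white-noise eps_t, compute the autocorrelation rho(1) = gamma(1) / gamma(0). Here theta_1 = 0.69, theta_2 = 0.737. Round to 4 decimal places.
\rho(1) = 0.5935

For an MA(q) process with theta_0 = 1, the autocovariance is
  gamma(k) = sigma^2 * sum_{i=0..q-k} theta_i * theta_{i+k},
and rho(k) = gamma(k) / gamma(0). Sigma^2 cancels.
  numerator   = (1)*(0.69) + (0.69)*(0.737) = 1.19853.
  denominator = (1)^2 + (0.69)^2 + (0.737)^2 = 2.019269.
  rho(1) = 1.19853 / 2.019269 = 0.5935.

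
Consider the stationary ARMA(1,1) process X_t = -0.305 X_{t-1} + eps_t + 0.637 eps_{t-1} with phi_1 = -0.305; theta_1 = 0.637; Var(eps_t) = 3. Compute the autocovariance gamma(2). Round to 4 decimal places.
\gamma(2) = -0.2699

Multiply the model equation by X_{t-k} and take expectations. With theta_0 = psi_0 = 1 and psi_j the MA(infinity) weights, this gives
  gamma(k) - sum_i phi_i gamma(k-i) = c_k,
  c_k = sigma^2 * sum_{j=k..q} theta_j psi_{j-k}   (c_k = 0 for k > q),
using gamma(-m) = gamma(m).
psi-weights needed (psi_j = theta_j + sum_i phi_i psi_{j-i}):
  psi_1 = theta_1 + phi_1 = 0.637 + (-0.305) = 0.332
Right-hand sides:
  c_0 = sigma^2 (1 + theta_1 psi_1) = 3 * (1 + (0.637)(0.332)) = 3 * 1.211484 = 3.634452
  c_1 = sigma^2 theta_1 = 3 * (0.637) = 1.911
  c_2 = 0
Equations for k = 0 and k = 1 (AR order 1):
  gamma(0) = phi_1 gamma(1) + c_0
  gamma(1) = phi_1 gamma(0) + c_1
Substituting the second into the first: gamma(0) (1 - phi_1^2) = c_0 + phi_1 c_1, so
  gamma(0) = (c_0 + phi_1 c_1) / (1 - phi_1^2) = (3.634452 + (-0.305)(1.911)) / (1 - (-0.305)^2) = 3.051597 / 0.906975 = 3.364588.
  gamma(1) = phi_1 gamma(0) + c_1 = (-0.305)(3.364588) + (1.911) = 0.884801.
For k = 2 (> q): gamma(2) = phi_1 gamma(1) = (-0.305)(0.884801) = -0.269864.
Therefore gamma(2) = -0.2699 (to 4 decimal places).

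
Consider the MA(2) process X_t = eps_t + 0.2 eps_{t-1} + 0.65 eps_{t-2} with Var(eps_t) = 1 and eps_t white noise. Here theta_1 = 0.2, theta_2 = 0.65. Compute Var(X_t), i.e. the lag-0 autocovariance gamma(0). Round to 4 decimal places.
\gamma(0) = 1.4625

For an MA(q) process X_t = eps_t + sum_i theta_i eps_{t-i} with
Var(eps_t) = sigma^2, the variance is
  gamma(0) = sigma^2 * (1 + sum_i theta_i^2).
  sum_i theta_i^2 = (0.2)^2 + (0.65)^2 = 0.04 + 0.4225 = 0.4625.
  gamma(0) = 1 * (1 + 0.4625) = 1 * 1.4625 = 1.4625.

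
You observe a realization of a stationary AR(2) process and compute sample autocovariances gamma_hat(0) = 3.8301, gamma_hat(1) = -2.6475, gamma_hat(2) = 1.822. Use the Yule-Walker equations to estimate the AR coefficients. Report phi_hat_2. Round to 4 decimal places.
\hat\phi_{2} = -0.0040

The Yule-Walker equations for an AR(p) process read, in matrix form,
  Gamma_p phi = r_p,   with   (Gamma_p)_{ij} = gamma(|i - j|),
                       (r_p)_i = gamma(i),   i,j = 1..p.
Substitute the sample gammas (Toeplitz matrix and right-hand side of size 2):
  Gamma_p = [[3.8301, -2.6475], [-2.6475, 3.8301]]
  r_p     = [-2.6475, 1.822]
Written out:
  3.8301 phi_1 - 2.6475 phi_2 = -2.6475
  -2.6475 phi_1 + 3.8301 phi_2 = 1.822
Solve by Cramer's rule:
  det = gamma(0)^2 - gamma(1)^2 = (3.8301)^2 - (-2.6475)^2 = 14.66966601 - 7.00925625 = 7.66040976
  phi_hat_1 = [gamma(1) gamma(0) - gamma(1) gamma(2)] / det = [(-2.6475)(3.8301) - (-2.6475)(1.822)] / 7.66040976 = -5.31644475 / 7.66040976 = -0.694
  phi_hat_2 = [gamma(0) gamma(2) - gamma(1)^2] / det = [(3.8301)(1.822) - (-2.6475)^2] / 7.66040976 = -0.03081405 / 7.66040976 = -0.004
So phi_hat = [-0.6940, -0.0040].
Therefore phi_hat_2 = -0.0040.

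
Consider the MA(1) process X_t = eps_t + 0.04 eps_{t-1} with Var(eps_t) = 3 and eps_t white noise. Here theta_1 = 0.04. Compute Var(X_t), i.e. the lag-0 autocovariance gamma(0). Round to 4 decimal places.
\gamma(0) = 3.0048

For an MA(q) process X_t = eps_t + sum_i theta_i eps_{t-i} with
Var(eps_t) = sigma^2, the variance is
  gamma(0) = sigma^2 * (1 + sum_i theta_i^2).
  sum_i theta_i^2 = (0.04)^2 = 0.0016.
  gamma(0) = 3 * (1 + 0.0016) = 3 * 1.0016 = 3.0048.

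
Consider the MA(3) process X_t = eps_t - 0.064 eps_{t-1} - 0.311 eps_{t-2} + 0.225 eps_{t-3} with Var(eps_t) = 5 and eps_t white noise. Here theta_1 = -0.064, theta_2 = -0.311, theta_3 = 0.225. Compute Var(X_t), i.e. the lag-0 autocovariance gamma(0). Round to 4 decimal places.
\gamma(0) = 5.7572

For an MA(q) process X_t = eps_t + sum_i theta_i eps_{t-i} with
Var(eps_t) = sigma^2, the variance is
  gamma(0) = sigma^2 * (1 + sum_i theta_i^2).
  sum_i theta_i^2 = (-0.064)^2 + (-0.311)^2 + (0.225)^2 = 0.004096 + 0.096721 + 0.050625 = 0.151442.
  gamma(0) = 5 * (1 + 0.151442) = 5 * 1.151442 = 5.75721, which rounds to 5.7572.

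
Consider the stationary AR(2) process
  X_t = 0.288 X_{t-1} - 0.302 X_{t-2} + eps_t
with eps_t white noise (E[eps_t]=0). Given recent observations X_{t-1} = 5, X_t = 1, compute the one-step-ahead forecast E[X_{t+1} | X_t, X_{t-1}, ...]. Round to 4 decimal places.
E[X_{t+1} \mid \mathcal F_t] = -1.2220

For an AR(p) model X_t = c + sum_i phi_i X_{t-i} + eps_t, the
one-step-ahead conditional mean is
  E[X_{t+1} | X_t, ...] = c + sum_i phi_i X_{t+1-i}.
Substitute known values:
  E[X_{t+1} | ...] = (0.288) * (1) + (-0.302) * (5)
                   = -1.2220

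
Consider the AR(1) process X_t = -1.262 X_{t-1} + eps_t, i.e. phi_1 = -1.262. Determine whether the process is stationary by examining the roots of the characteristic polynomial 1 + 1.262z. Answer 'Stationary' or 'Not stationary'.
\text{Not stationary}

The AR(p) characteristic polynomial is P(z) = 1 + 1.262z.
Stationarity requires all roots to lie outside the unit circle, i.e. |z| > 1 for every root.
This is linear in z: 1 + (1.262) z = 0  =>  z = -1/(1.262) = -0.792393,  |z| = 0.792393.
Moduli of all roots: 0.7924.
All moduli strictly greater than 1? No.
Verdict: Not stationary.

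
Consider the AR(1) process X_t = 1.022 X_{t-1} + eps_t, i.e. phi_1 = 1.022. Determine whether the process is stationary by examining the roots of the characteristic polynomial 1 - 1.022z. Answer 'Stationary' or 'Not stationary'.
\text{Not stationary}

The AR(p) characteristic polynomial is P(z) = 1 - 1.022z.
Stationarity requires all roots to lie outside the unit circle, i.e. |z| > 1 for every root.
This is linear in z: 1 + (-1.022) z = 0  =>  z = -1/(-1.022) = 0.978474,  |z| = 0.978474.
Moduli of all roots: 0.9785.
All moduli strictly greater than 1? No.
Verdict: Not stationary.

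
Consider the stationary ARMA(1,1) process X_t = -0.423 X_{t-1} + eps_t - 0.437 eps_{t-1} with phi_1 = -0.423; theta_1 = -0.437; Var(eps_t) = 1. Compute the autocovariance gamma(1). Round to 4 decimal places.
\gamma(1) = -1.2410

Multiply the model equation by X_{t-k} and take expectations. With theta_0 = psi_0 = 1 and psi_j the MA(infinity) weights, this gives
  gamma(k) - sum_i phi_i gamma(k-i) = c_k,
  c_k = sigma^2 * sum_{j=k..q} theta_j psi_{j-k}   (c_k = 0 for k > q),
using gamma(-m) = gamma(m).
psi-weights needed (psi_j = theta_j + sum_i phi_i psi_{j-i}):
  psi_1 = theta_1 + phi_1 = -0.437 + (-0.423) = -0.86
Right-hand sides:
  c_0 = sigma^2 (1 + theta_1 psi_1) = 1 * (1 + (-0.437)(-0.86)) = 1 * 1.37582 = 1.37582
  c_1 = sigma^2 theta_1 = 1 * (-0.437) = -0.437
  c_2 = 0
Equations for k = 0 and k = 1 (AR order 1):
  gamma(0) = phi_1 gamma(1) + c_0
  gamma(1) = phi_1 gamma(0) + c_1
Substituting the second into the first: gamma(0) (1 - phi_1^2) = c_0 + phi_1 c_1, so
  gamma(0) = (c_0 + phi_1 c_1) / (1 - phi_1^2) = (1.37582 + (-0.423)(-0.437)) / (1 - (-0.423)^2) = 1.560671 / 0.821071 = 1.900775.
  gamma(1) = phi_1 gamma(0) + c_1 = (-0.423)(1.900775) + (-0.437) = -1.241028.
Therefore gamma(1) = -1.2410 (to 4 decimal places).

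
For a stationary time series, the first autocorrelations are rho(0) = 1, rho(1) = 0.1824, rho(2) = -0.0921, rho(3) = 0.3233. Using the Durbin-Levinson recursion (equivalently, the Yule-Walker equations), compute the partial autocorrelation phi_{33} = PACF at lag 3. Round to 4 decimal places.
\phi_{33} = 0.3850

The PACF at lag k is phi_{kk}, the last component of the solution
to the Yule-Walker system G_k phi = r_k where
  (G_k)_{ij} = rho(|i - j|), (r_k)_i = rho(i), i,j = 1..k.
Equivalently, Durbin-Levinson gives phi_{kk} iteratively:
  phi_{11} = rho(1)
  phi_{kk} = [rho(k) - sum_{j=1..k-1} phi_{k-1,j} rho(k-j)]
            / [1 - sum_{j=1..k-1} phi_{k-1,j} rho(j)],
  phi_{k,j} = phi_{k-1,j} - phi_{kk} phi_{k-1,k-j},  j = 1..k-1.
Step k = 1:
  phi_11 = rho(1) = 0.1824.
Step k = 2:
  phi_22 = [rho(2) - phi_11 rho(1)] / [1 - phi_11 rho(1)] = [-0.0921 - (0.1824)(0.1824)] / [1 - (0.1824)(0.1824)]
         = -0.12536976 / 0.96673024 = -0.129684.
  Update: phi_21 = phi_11 - phi_22 phi_11 = 0.1824 - (-0.129684)(0.1824) = 0.206054.
Step k = 3:
  phi_33 = [rho(3) - phi_21 rho(2) - phi_22 rho(1)] / [1 - phi_21 rho(1) - phi_22 rho(2)]
    numerator   = 0.3233 - (0.206054)(-0.0921) - (-0.129684)(0.1824) = 0.36593203
    denominator = 1 - (0.206054)(0.1824) - (-0.129684)(-0.0921) = 0.95047175
  phi_33 = 0.36593203 / 0.95047175 = 0.385.
Therefore phi_{33} = 0.3850.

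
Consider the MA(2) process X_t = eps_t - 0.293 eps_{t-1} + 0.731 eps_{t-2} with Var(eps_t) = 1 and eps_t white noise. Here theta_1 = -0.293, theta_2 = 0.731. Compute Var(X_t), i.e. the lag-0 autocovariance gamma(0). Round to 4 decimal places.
\gamma(0) = 1.6202

For an MA(q) process X_t = eps_t + sum_i theta_i eps_{t-i} with
Var(eps_t) = sigma^2, the variance is
  gamma(0) = sigma^2 * (1 + sum_i theta_i^2).
  sum_i theta_i^2 = (-0.293)^2 + (0.731)^2 = 0.085849 + 0.534361 = 0.62021.
  gamma(0) = 1 * (1 + 0.62021) = 1 * 1.62021 = 1.62021, which rounds to 1.6202.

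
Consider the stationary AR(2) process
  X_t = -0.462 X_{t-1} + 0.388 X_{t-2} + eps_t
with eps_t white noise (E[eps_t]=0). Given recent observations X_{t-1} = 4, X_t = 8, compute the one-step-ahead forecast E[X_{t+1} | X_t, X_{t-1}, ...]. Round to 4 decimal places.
E[X_{t+1} \mid \mathcal F_t] = -2.1440

For an AR(p) model X_t = c + sum_i phi_i X_{t-i} + eps_t, the
one-step-ahead conditional mean is
  E[X_{t+1} | X_t, ...] = c + sum_i phi_i X_{t+1-i}.
Substitute known values:
  E[X_{t+1} | ...] = (-0.462) * (8) + (0.388) * (4)
                   = -2.1440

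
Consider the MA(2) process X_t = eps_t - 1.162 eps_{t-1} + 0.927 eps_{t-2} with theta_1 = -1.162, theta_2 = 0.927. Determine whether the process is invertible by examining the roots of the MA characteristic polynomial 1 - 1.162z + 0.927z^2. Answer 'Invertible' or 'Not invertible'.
\text{Invertible}

The MA(q) characteristic polynomial is P(z) = 1 - 1.162z + 0.927z^2.
Invertibility requires all roots to lie outside the unit circle, i.e. |z| > 1 for every root.
Set 1 + (-1.162) z + (0.927) z^2 = 0, i.e. a z^2 + b z + c = 0 with a = 0.927, b = -1.162, c = 1.
Discriminant D = b^2 - 4ac = (-1.162)^2 - 4*(0.927)*1 = 1.350244 - (3.708) = -2.357756.
D < 0, so the roots are the complex-conjugate pair z = (-b +/- i sqrt(-D)) / (2a) = 0.6268 +/- 0.8282i.
For a conjugate pair |z|^2 = z * conj(z) = (product of roots) = c/a = 1/(0.927) = 1.078749, so |z| = sqrt(1.078749) = 1.0386 for both roots.
Moduli of all roots: 1.0386, 1.0386.
All moduli strictly greater than 1? Yes.
Verdict: Invertible.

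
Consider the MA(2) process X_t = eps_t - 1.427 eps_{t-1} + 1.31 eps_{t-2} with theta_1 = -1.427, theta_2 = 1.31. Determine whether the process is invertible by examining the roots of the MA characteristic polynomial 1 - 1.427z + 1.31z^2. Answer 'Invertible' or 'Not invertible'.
\text{Not invertible}

The MA(q) characteristic polynomial is P(z) = 1 - 1.427z + 1.31z^2.
Invertibility requires all roots to lie outside the unit circle, i.e. |z| > 1 for every root.
Set 1 + (-1.427) z + (1.31) z^2 = 0, i.e. a z^2 + b z + c = 0 with a = 1.31, b = -1.427, c = 1.
Discriminant D = b^2 - 4ac = (-1.427)^2 - 4*(1.31)*1 = 2.036329 - (5.24) = -3.203671.
D < 0, so the roots are the complex-conjugate pair z = (-b +/- i sqrt(-D)) / (2a) = 0.5447 +/- 0.6832i.
For a conjugate pair |z|^2 = z * conj(z) = (product of roots) = c/a = 1/(1.31) = 0.763359, so |z| = sqrt(0.763359) = 0.8737 for both roots.
Moduli of all roots: 0.8737, 0.8737.
All moduli strictly greater than 1? No.
Verdict: Not invertible.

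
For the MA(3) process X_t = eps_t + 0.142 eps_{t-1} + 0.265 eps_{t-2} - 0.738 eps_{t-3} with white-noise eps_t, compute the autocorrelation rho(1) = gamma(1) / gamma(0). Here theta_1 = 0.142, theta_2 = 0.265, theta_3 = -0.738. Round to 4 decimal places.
\rho(1) = -0.0097

For an MA(q) process with theta_0 = 1, the autocovariance is
  gamma(k) = sigma^2 * sum_{i=0..q-k} theta_i * theta_{i+k},
and rho(k) = gamma(k) / gamma(0). Sigma^2 cancels.
  numerator   = (1)*(0.142) + (0.142)*(0.265) + (0.265)*(-0.738) = -0.01594.
  denominator = (1)^2 + (0.142)^2 + (0.265)^2 + (-0.738)^2 = 1.635033.
  rho(1) = -0.01594 / 1.635033 = -0.0097.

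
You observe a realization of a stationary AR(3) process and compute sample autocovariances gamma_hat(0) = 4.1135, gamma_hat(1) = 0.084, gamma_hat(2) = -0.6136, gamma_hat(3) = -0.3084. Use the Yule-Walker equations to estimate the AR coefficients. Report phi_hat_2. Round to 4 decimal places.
\hat\phi_{2} = -0.1480

The Yule-Walker equations for an AR(p) process read, in matrix form,
  Gamma_p phi = r_p,   with   (Gamma_p)_{ij} = gamma(|i - j|),
                       (r_p)_i = gamma(i),   i,j = 1..p.
Substitute the sample gammas (Toeplitz matrix and right-hand side of size 3):
  Gamma_p = [[4.1135, 0.084, -0.6136], [0.084, 4.1135, 0.084], [-0.6136, 0.084, 4.1135]]
  r_p     = [0.084, -0.6136, -0.3084]
Written out (R1..R3):
  (R1) 4.1135 phi_1 + 0.084 phi_2 - 0.6136 phi_3 = 0.084
  (R2) 0.084 phi_1 + 4.1135 phi_2 + 0.084 phi_3 = -0.6136
  (R3) -0.6136 phi_1 + 0.084 phi_2 + 4.1135 phi_3 = -0.3084
Gaussian elimination:
  R2 <- R2 - (0.084/4.1135) R1 = R2 - (0.020421) R1:  4.111785 phi_2 + 0.09653 phi_3 = -0.615315
  R3 <- R3 - (-0.6136/4.1135) R1 = R3 - (-0.149167) R1:  0.09653 phi_2 + 4.021971 phi_3 = -0.29587
  R3 <- R3 - (0.09653/4.111785) R2 = R3 - (0.023476) R2:  4.019705 phi_3 = -0.281425
Back-substitution:
  phi_hat_3 = -0.281425 / 4.019705 = -0.070011
  phi_hat_2 = (-0.615315 - (0.09653)(-0.070011)) / 4.111785 = -0.148003
  phi_hat_1 = (0.084 - (0.084)(-0.148003) - (-0.6136)(-0.070011)) / 4.1135 = 0.012999
So phi_hat = [0.0130, -0.1480, -0.0700].
Therefore phi_hat_2 = -0.1480.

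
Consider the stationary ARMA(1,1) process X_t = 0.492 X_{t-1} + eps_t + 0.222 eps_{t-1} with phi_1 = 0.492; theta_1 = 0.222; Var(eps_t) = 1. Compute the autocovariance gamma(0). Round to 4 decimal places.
\gamma(0) = 1.6726

Multiply the model equation by X_{t-k} and take expectations. With theta_0 = psi_0 = 1 and psi_j the MA(infinity) weights, this gives
  gamma(k) - sum_i phi_i gamma(k-i) = c_k,
  c_k = sigma^2 * sum_{j=k..q} theta_j psi_{j-k}   (c_k = 0 for k > q),
using gamma(-m) = gamma(m).
psi-weights needed (psi_j = theta_j + sum_i phi_i psi_{j-i}):
  psi_1 = theta_1 + phi_1 = 0.222 + (0.492) = 0.714
Right-hand sides:
  c_0 = sigma^2 (1 + theta_1 psi_1) = 1 * (1 + (0.222)(0.714)) = 1 * 1.158508 = 1.158508
  c_1 = sigma^2 theta_1 = 1 * (0.222) = 0.222
  c_2 = 0
Equations for k = 0 and k = 1 (AR order 1):
  gamma(0) = phi_1 gamma(1) + c_0
  gamma(1) = phi_1 gamma(0) + c_1
Substituting the second into the first: gamma(0) (1 - phi_1^2) = c_0 + phi_1 c_1, so
  gamma(0) = (c_0 + phi_1 c_1) / (1 - phi_1^2) = (1.158508 + (0.492)(0.222)) / (1 - (0.492)^2) = 1.267732 / 0.757936 = 1.672611.
Therefore gamma(0) = 1.6726 (to 4 decimal places).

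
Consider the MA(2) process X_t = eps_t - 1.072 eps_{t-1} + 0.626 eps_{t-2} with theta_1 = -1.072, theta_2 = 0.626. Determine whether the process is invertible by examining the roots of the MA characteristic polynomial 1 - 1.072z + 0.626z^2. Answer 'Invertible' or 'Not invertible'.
\text{Invertible}

The MA(q) characteristic polynomial is P(z) = 1 - 1.072z + 0.626z^2.
Invertibility requires all roots to lie outside the unit circle, i.e. |z| > 1 for every root.
Set 1 + (-1.072) z + (0.626) z^2 = 0, i.e. a z^2 + b z + c = 0 with a = 0.626, b = -1.072, c = 1.
Discriminant D = b^2 - 4ac = (-1.072)^2 - 4*(0.626)*1 = 1.149184 - (2.504) = -1.354816.
D < 0, so the roots are the complex-conjugate pair z = (-b +/- i sqrt(-D)) / (2a) = 0.8562 +/- 0.9297i.
For a conjugate pair |z|^2 = z * conj(z) = (product of roots) = c/a = 1/(0.626) = 1.597444, so |z| = sqrt(1.597444) = 1.2639 for both roots.
Moduli of all roots: 1.2639, 1.2639.
All moduli strictly greater than 1? Yes.
Verdict: Invertible.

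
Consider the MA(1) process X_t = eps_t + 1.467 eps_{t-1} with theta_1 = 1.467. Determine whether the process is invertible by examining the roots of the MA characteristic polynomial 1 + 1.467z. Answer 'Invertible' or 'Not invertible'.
\text{Not invertible}

The MA(q) characteristic polynomial is P(z) = 1 + 1.467z.
Invertibility requires all roots to lie outside the unit circle, i.e. |z| > 1 for every root.
This is linear in z: 1 + (1.467) z = 0  =>  z = -1/(1.467) = -0.681663,  |z| = 0.681663.
Moduli of all roots: 0.6817.
All moduli strictly greater than 1? No.
Verdict: Not invertible.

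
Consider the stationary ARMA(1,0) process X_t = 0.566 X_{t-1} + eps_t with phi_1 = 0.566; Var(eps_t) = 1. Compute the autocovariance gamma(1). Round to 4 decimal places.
\gamma(1) = 0.8328

Multiply the model equation by X_{t-k} and take expectations. With theta_0 = psi_0 = 1 and psi_j the MA(infinity) weights, this gives
  gamma(k) - sum_i phi_i gamma(k-i) = c_k,
  c_k = sigma^2 * sum_{j=k..q} theta_j psi_{j-k}   (c_k = 0 for k > q),
using gamma(-m) = gamma(m).
Pure AR (q = 0): c_0 = sigma^2 = 1, c_k = 0 for k >= 1.
Equations for k = 0 and k = 1 (AR order 1):
  gamma(0) = phi_1 gamma(1) + c_0
  gamma(1) = phi_1 gamma(0) + c_1
Substituting the second into the first: gamma(0) (1 - phi_1^2) = c_0 + phi_1 c_1, so
  gamma(0) = c_0 / (1 - phi_1^2) = 1 / (1 - (0.566)^2) = 1 / 0.679644 = 1.471359.
  gamma(1) = phi_1 gamma(0) = (0.566)(1.471359) = 0.832789.
Therefore gamma(1) = 0.8328 (to 4 decimal places).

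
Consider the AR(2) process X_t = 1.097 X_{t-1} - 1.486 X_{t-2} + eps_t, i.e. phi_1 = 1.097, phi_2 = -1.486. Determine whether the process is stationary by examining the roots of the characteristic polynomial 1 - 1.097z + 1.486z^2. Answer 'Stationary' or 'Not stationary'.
\text{Not stationary}

The AR(p) characteristic polynomial is P(z) = 1 - 1.097z + 1.486z^2.
Stationarity requires all roots to lie outside the unit circle, i.e. |z| > 1 for every root.
Set 1 + (-1.097) z + (1.486) z^2 = 0, i.e. a z^2 + b z + c = 0 with a = 1.486, b = -1.097, c = 1.
Discriminant D = b^2 - 4ac = (-1.097)^2 - 4*(1.486)*1 = 1.203409 - (5.944) = -4.740591.
D < 0, so the roots are the complex-conjugate pair z = (-b +/- i sqrt(-D)) / (2a) = 0.3691 +/- 0.7326i.
For a conjugate pair |z|^2 = z * conj(z) = (product of roots) = c/a = 1/(1.486) = 0.672948, so |z| = sqrt(0.672948) = 0.8203 for both roots.
Moduli of all roots: 0.8203, 0.8203.
All moduli strictly greater than 1? No.
Verdict: Not stationary.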